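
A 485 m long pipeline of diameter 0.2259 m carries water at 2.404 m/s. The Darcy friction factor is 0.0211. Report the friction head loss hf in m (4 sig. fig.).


Approach: apply the Darcy-Weisbach equation, hf = f*(L/D)*(v^2/(2g)).
hf = 0.0211 * (485/0.2259) * (2.404^2 / (2*9.81))
hf = 13.34 m
Therefore the friction head loss hf = 13.34 m.


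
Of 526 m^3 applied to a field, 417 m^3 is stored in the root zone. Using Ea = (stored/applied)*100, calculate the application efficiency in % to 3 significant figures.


Ea = (417/526)*100 = 79.3 %
Therefore the application efficiency = 79.3 %.


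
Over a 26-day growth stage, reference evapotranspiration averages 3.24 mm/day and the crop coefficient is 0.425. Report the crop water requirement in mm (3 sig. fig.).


Approach: apply the crop water requirement relation, CWR = ET0 * Kc * days.
CWR = 3.24 * 0.425 * 26 = 35.8 mm
Therefore the crop water requirement = 35.8 mm.


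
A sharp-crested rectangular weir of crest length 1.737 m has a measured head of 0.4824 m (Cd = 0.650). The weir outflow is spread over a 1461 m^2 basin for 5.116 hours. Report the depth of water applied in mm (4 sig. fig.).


Approach: apply the rectangular weir equation with a volume-to-depth conversion, Q = (2/3)*Cd*L*sqrt(2g)*H^1.5; d = Q*t/A * 1000.
Step 1 — weir discharge:
  Q = (2/3)*0.650*1.737*sqrt(2*9.81)*0.4824^1.5 = 1.11708 m^3/s
Step 2 — volume: V = 1.11708 * 5.116*3600 = 20573.8 m^3
Step 3 — depth: d = V/A * 1000 = 20573.8/1461 * 1000 = 14080 mm
Therefore the depth of water applied = 14080 mm.


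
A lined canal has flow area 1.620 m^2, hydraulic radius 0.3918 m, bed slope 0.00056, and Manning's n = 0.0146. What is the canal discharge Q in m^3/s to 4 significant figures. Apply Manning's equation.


Approach: apply Manning's equation, Q = (1/n)*A*R^(2/3)*S^(1/2).
Q = (1/0.0146) * 1.620 * 0.3918^(2/3) * 0.00056^(1/2) = 1.406 m^3/s
Therefore the canal discharge Q = 1.406 m^3/s.


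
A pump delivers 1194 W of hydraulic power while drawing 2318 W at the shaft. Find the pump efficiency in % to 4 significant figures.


Approach: apply the efficiency ratio, eta = (P_out/P_in)*100.
eta = (1194 / 2318) * 100 = 51.51 %
Therefore the pump efficiency = 51.51 %.


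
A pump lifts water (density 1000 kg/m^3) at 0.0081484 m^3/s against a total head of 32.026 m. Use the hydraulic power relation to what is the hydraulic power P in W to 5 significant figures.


Approach: apply the hydraulic power relation, P = rho*g*Q*H.
P = 1000 * 9.81 * 0.0081484 * 32.026 = 2560.0 W
Therefore the hydraulic power P = 2560.0 W.


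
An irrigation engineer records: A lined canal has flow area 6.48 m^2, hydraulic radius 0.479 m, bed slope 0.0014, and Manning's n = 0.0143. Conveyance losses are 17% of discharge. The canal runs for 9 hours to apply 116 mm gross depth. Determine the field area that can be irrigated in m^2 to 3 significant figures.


Approach: apply Manning's equation with a conveyance and depth budget, Q = (1/n)*A*R^(2/3)*S^(1/2); Q_field = Q*(1-loss); Area = Q_field*t/(d/1000).
Step 1 — canal discharge (Manning's equation):
  Q = (1/0.0143) * 6.48 * 0.479^(2/3) * 0.0014^(1/2) = 10.380 m^3/s
Step 2 — delivered flow: Q_field = 10.380*(1 - 17/100) = 8.6153 m^3/s
Step 3 — volume delivered: V = 8.6153 * 9*3600 = 279140 m^3
Step 4 — area served: A = V / (depth/1000) = 279140 / 0.116 = 2410000 m^2
Therefore the field area that can be irrigated = 2410000 m^2.


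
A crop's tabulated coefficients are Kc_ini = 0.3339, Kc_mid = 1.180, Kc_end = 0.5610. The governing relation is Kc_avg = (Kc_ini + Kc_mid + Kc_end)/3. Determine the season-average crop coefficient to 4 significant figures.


Kc_avg = (0.3339 + 1.180 + 0.5610)/3 = 0.6916
Therefore the season-average crop coefficient = 0.6916.


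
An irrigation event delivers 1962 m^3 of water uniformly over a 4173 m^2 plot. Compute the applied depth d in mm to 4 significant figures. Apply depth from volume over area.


Approach: apply depth from volume over area, d = (V/A)*1000.
d = (1962 / 4173) * 1000 = 470.2 mm
Therefore the applied depth d = 470.2 mm.


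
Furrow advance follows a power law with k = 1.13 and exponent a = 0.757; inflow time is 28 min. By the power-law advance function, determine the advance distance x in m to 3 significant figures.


Approach: apply the power-law advance function, x = k*t^a.
x = 1.13 * 28^0.757 = 14.1 m
Therefore the advance distance x = 14.1 m.


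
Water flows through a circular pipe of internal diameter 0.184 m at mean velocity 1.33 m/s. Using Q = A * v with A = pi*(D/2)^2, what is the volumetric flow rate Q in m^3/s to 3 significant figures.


A = pi*(0.184/2)^2 = 0.026590 m^2
Q = 0.026590 * 1.33 = 0.0354 m^3/s
Therefore the volumetric flow rate Q = 0.0354 m^3/s.


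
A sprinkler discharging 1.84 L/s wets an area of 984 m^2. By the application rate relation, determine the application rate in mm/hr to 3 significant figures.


Approach: apply the application rate relation, rate = (Q/A)*3600.
rate = (1.84 / 984) * 3600 = 6.73 mm/hr
Therefore the application rate = 6.73 mm/hr.


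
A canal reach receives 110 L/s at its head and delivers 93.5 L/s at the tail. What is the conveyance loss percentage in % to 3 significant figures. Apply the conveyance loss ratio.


Approach: apply the conveyance loss ratio, loss% = ((Q_head - Q_tail)/Q_head)*100.
loss = ((110 - 93.5)/110)*100 = 15.0 %
Therefore the conveyance loss percentage = 15.0 %.


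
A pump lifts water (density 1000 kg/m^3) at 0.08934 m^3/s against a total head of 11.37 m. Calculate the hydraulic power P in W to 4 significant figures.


Approach: apply the hydraulic power relation, P = rho*g*Q*H.
P = 1000 * 9.81 * 0.08934 * 11.37 = 9965 W
Therefore the hydraulic power P = 9965 W.


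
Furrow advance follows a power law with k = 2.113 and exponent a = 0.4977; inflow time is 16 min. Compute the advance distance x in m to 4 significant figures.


Approach: apply the power-law advance function, x = k*t^a.
x = 2.113 * 16^0.4977 = 8.398 m
Therefore the advance distance x = 8.398 m.


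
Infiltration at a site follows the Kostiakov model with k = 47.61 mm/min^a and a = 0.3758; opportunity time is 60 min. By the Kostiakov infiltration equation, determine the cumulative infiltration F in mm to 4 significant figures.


Approach: apply the Kostiakov infiltration equation, F = k*t^a.
F = 47.61 * 60^0.3758 = 221.8 mm
Therefore the cumulative infiltration F = 221.8 mm.


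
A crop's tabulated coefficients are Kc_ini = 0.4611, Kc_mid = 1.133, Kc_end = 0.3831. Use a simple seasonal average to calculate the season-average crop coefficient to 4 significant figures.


Approach: apply a simple seasonal average, Kc_avg = (Kc_ini + Kc_mid + Kc_end)/3.
Kc_avg = (0.4611 + 1.133 + 0.3831)/3 = 0.6591
Therefore the season-average crop coefficient = 0.6591.


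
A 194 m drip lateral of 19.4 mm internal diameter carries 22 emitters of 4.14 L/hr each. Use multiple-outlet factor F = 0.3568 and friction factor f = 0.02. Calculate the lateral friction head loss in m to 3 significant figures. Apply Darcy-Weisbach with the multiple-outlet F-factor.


Approach: apply Darcy-Weisbach with the multiple-outlet F-factor, Q = n*q/(3600*1000) m^3/s; v = Q/A; hf = F*f*(L/D)*(v^2/(2g)).
Q = 22*4.14/(3600*1000) = 2.5300e-05 m^3/s
A = pi*(19.4e-3/2)^2 = 2.9559e-04 m^2, so v = Q/A = 0.085591 m/s
hf = 0.3568*0.02*(194/0.0194)*(0.085591^2/(2*9.81)) = 0.0266 m
Therefore the lateral friction head loss = 0.0266 m.


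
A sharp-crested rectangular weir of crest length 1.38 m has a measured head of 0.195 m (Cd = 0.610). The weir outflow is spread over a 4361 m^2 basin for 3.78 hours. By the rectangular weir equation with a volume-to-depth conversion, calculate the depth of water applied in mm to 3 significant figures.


Approach: apply the rectangular weir equation with a volume-to-depth conversion, Q = (2/3)*Cd*L*sqrt(2g)*H^1.5; d = Q*t/A * 1000.
Step 1 — weir discharge:
  Q = (2/3)*0.610*1.38*sqrt(2*9.81)*0.195^1.5 = 0.21405 m^3/s
Step 2 — volume: V = 0.21405 * 3.78*3600 = 2912.8 m^3
Step 3 — depth: d = V/A * 1000 = 2912.8/4361 * 1000 = 668 mm
Therefore the depth of water applied = 668 mm.


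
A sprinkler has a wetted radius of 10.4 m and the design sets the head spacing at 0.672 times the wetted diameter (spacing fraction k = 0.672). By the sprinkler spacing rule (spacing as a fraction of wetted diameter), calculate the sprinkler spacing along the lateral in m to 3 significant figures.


Approach: apply the sprinkler spacing rule (spacing as a fraction of wetted diameter), S = k*(2*R).
S = 0.672 * (2 * 10.4) = 14.0 m
Therefore the sprinkler spacing along the lateral = 14.0 m.


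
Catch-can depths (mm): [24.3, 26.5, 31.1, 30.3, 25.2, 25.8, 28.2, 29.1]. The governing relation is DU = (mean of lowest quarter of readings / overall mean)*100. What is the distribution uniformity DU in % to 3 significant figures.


sorted lowest 2 of 8: [24.3, 25.2] -> mean = 24.750 mm
overall mean = 27.562 mm
DU = (24.750/27.562)*100 = 89.8 %
Therefore the distribution uniformity DU = 89.8 %.


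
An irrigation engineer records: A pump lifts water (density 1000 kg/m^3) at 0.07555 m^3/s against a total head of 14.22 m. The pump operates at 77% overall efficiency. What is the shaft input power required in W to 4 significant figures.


Approach: apply hydraulic power then efficiency conversion, P = rho*g*Q*H; P_in = P/eta.
Step 1 — hydraulic power (P = rho*g*Q*H):
  P = 1000 * 9.81 * 0.07555 * 14.22 = 10539.1 W
Step 2 — input power: P_in = P/eta = 10539.1 / 0.77 = 13690 W
Therefore the shaft input power required = 13690 W.


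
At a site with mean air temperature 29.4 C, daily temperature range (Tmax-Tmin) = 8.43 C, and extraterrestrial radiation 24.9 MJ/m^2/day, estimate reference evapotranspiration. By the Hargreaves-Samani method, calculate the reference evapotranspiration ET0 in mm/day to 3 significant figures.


Approach: apply the Hargreaves-Samani method, ET0 = 0.0023*(Tmean+17.8)*sqrt(Tmax-Tmin)*0.408*Ra.
ET0 = 0.0023*(29.4+17.8)*sqrt(8.43)*0.408*24.9 = 3.20 mm/day
Therefore the reference evapotranspiration ET0 = 3.20 mm/day.


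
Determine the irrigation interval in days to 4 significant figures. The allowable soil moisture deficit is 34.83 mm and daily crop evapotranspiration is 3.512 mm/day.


Approach: apply the irrigation interval relation, interval = SMD / ETc.
interval = 34.83 / 3.512 = 9.917 days
Therefore the irrigation interval = 9.917 days.


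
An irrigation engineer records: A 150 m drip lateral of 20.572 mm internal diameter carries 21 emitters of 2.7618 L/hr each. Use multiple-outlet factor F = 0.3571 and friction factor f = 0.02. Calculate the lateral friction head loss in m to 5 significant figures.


Approach: apply Darcy-Weisbach with the multiple-outlet F-factor, Q = n*q/(3600*1000) m^3/s; v = Q/A; hf = F*f*(L/D)*(v^2/(2g)).
Q = 21*2.7618/(3600*1000) = 1.611050e-05 m^3/s
A = pi*(20.572e-3/2)^2 = 3.323861e-04 m^2, so v = Q/A = 0.04846923 m/s
hf = 0.3571*0.02*(150/0.020572)*(0.04846923^2/(2*9.81)) = 0.0062354 m
Therefore the lateral friction head loss = 0.0062354 m.


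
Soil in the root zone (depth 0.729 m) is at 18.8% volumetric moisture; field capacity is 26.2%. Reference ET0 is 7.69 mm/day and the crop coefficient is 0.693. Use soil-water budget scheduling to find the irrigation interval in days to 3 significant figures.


Approach: apply soil-water budget scheduling, SMD = (FC-theta)/100*depth*1000; ETc = ET0*Kc; interval = SMD/ETc.
Step 1 — soil moisture deficit:
  SMD = (26.2 - 18.8)/100 * 0.729 * 1000 = 53.946 mm
Step 2 — daily crop ET (ETc = ET0*Kc):
  ETc = 7.69 * 0.693 = 5.3292 mm/day
Step 3 — irrigation interval (SMD/ETc):
  interval = 53.946 / 5.3292 = 10.1 days
Therefore the irrigation interval = 10.1 days.


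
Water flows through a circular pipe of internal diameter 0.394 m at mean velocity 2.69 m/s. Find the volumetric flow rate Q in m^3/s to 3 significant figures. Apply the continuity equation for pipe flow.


Approach: apply the continuity equation for pipe flow, Q = A * v with A = pi*(D/2)^2.
A = pi*(0.394/2)^2 = 0.12192 m^2
Q = 0.12192 * 2.69 = 0.328 m^3/s
Therefore the volumetric flow rate Q = 0.328 m^3/s.


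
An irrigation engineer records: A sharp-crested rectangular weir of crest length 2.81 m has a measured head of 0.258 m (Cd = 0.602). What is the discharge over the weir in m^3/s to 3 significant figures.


Approach: apply the rectangular weir equation, Q = (2/3)*Cd*L*sqrt(2g)*H^1.5.
Q = (2/3)*0.602*2.81*sqrt(2*9.81)*0.258^1.5 = 0.655 m^3/s
Therefore the discharge over the weir = 0.655 m^3/s.


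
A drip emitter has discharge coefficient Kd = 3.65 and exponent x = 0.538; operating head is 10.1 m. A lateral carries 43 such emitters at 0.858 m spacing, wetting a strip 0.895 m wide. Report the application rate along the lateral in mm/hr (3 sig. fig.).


Approach: apply the emitter equation with a lateral mass balance, q = Kd*h^x; Q = n*q; rate = Q/(n*spacing*width).
Step 1 — single emitter flow (q = Kd*h^x):
  q = 3.65 * 10.1^0.538 = 12.665 L/hr
Step 2 — total lateral flow: Q = 43 * 12.665 = 544.61 L/hr
Step 3 — wetted area: A = 43 * 0.858 * 0.895 = 33.020 m^2
Step 4 — application rate: Q/A = 544.61/33.020 = 16.5 mm/hr
Therefore the application rate along the lateral = 16.5 mm/hr.


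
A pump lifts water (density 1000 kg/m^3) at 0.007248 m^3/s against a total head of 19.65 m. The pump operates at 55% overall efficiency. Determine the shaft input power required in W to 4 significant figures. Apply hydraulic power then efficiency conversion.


Approach: apply hydraulic power then efficiency conversion, P = rho*g*Q*H; P_in = P/eta.
Step 1 — hydraulic power (P = rho*g*Q*H):
  P = 1000 * 9.81 * 0.007248 * 19.65 = 1397.17 W
Step 2 — input power: P_in = P/eta = 1397.17 / 0.55 = 2540 W
Therefore the shaft input power required = 2540 W.


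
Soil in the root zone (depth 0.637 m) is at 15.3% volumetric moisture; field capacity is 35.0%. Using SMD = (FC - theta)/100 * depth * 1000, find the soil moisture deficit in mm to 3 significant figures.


SMD = (35.0 - 15.3)/100 * 0.637 * 1000 = 125 mm
Therefore the soil moisture deficit = 125 mm.


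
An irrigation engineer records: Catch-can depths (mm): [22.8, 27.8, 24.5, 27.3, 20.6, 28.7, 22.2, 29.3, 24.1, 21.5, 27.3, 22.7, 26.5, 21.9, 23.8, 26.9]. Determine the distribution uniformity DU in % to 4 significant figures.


Approach: apply the low-quarter distribution uniformity, DU = (mean of lowest quarter of readings / overall mean)*100.
sorted lowest 4 of 16: [20.6, 21.5, 21.9, 22.2] -> mean = 21.5500 mm
overall mean = 24.8687 mm
DU = (21.5500/24.8687)*100 = 86.65 %
Therefore the distribution uniformity DU = 86.65 %.


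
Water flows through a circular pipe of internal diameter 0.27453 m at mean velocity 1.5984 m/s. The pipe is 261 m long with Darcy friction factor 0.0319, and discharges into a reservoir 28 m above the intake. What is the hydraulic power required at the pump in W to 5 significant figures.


Approach: apply continuity + Darcy-Weisbach + hydraulic power, Q = A*v; hf = f*(L/D)*(v^2/(2g)); H = static + hf; P = rho*g*Q*H.
Step 1 — flow rate (continuity, Q = A*v):
  A = pi*(0.27453/2)^2 = 0.05919288 m^2
  Q = 0.05919288 * 1.5984 = 0.09461391 m^3/s
Step 2 — friction head loss (Darcy-Weisbach):
  hf = 0.0319 * (261/0.27453) * (1.5984^2 / (2*9.81))
  hf = 3.949238 m
Step 3 — total head: H = 28 + 3.949238 = 31.94924 m
Step 4 — hydraulic power (P = rho*g*Q*H):
  P = 1000 * 9.81 * 0.09461391 * 31.94924 = 29654 W
Therefore the hydraulic power required at the pump = 29654 W.


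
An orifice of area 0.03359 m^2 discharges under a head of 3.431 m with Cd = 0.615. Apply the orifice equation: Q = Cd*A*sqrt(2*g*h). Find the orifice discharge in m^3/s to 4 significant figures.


Q = 0.615 * 0.03359 * sqrt(2*9.81*3.431) = 0.1695 m^3/s
Therefore the orifice discharge = 0.1695 m^3/s.


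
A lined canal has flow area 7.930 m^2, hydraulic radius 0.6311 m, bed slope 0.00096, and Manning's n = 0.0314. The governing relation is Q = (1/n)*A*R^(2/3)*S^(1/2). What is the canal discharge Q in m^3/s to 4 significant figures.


Q = (1/0.0314) * 7.930 * 0.6311^(2/3) * 0.00096^(1/2) = 5.757 m^3/s
Therefore the canal discharge Q = 5.757 m^3/s.


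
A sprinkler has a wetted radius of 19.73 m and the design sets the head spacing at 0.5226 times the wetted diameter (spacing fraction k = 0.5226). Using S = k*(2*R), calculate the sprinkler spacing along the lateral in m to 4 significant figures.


S = 0.5226 * (2 * 19.73) = 20.62 m
Therefore the sprinkler spacing along the lateral = 20.62 m.


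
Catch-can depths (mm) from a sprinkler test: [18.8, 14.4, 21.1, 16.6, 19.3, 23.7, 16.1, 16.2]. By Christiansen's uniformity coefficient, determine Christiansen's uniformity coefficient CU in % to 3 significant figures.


Approach: apply Christiansen's uniformity coefficient, CU = (1 - mean_abs_deviation/mean)*100.
mean = 18.275 mm
mean |d_i - mean| = 2.4500 mm
CU = (1 - 2.4500/18.275)*100 = 86.6 %
Therefore Christiansen's uniformity coefficient CU = 86.6 %.


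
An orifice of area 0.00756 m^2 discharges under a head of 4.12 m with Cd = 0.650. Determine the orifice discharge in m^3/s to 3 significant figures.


Approach: apply the orifice equation, Q = Cd*A*sqrt(2*g*h).
Q = 0.650 * 0.00756 * sqrt(2*9.81*4.12) = 0.0442 m^3/s
Therefore the orifice discharge = 0.0442 m^3/s.


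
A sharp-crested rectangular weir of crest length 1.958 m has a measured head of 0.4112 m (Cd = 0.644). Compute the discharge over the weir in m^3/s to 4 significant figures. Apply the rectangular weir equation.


Approach: apply the rectangular weir equation, Q = (2/3)*Cd*L*sqrt(2g)*H^1.5.
Q = (2/3)*0.644*1.958*sqrt(2*9.81)*0.4112^1.5 = 0.9818 m^3/s
Therefore the discharge over the weir = 0.9818 m^3/s.


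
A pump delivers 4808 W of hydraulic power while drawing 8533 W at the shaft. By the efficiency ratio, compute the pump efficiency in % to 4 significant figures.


Approach: apply the efficiency ratio, eta = (P_out/P_in)*100.
eta = (4808 / 8533) * 100 = 56.35 %
Therefore the pump efficiency = 56.35 %.


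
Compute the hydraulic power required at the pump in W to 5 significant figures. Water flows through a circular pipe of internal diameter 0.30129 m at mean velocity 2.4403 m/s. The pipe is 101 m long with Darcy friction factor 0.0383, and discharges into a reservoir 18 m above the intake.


Approach: apply continuity + Darcy-Weisbach + hydraulic power, Q = A*v; hf = f*(L/D)*(v^2/(2g)); H = static + hf; P = rho*g*Q*H.
Step 1 — flow rate (continuity, Q = A*v):
  A = pi*(0.30129/2)^2 = 0.07129504 m^2
  Q = 0.07129504 * 2.4403 = 0.1739813 m^3/s
Step 2 — friction head loss (Darcy-Weisbach):
  hf = 0.0383 * (101/0.30129) * (2.4403^2 / (2*9.81))
  hf = 3.896932 m
Step 3 — total head: H = 18 + 3.896932 = 21.89693 m
Step 4 — hydraulic power (P = rho*g*Q*H):
  P = 1000 * 9.81 * 0.1739813 * 21.89693 = 37373 W
Therefore the hydraulic power required at the pump = 37373 W.


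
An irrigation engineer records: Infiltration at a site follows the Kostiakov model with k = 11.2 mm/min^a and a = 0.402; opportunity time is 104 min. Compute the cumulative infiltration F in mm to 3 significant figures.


Approach: apply the Kostiakov infiltration equation, F = k*t^a.
F = 11.2 * 104^0.402 = 72.5 mm
Therefore the cumulative infiltration F = 72.5 mm.


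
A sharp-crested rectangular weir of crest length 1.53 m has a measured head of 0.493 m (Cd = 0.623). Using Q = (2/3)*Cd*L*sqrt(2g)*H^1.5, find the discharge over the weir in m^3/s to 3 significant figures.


Q = (2/3)*0.623*1.53*sqrt(2*9.81)*0.493^1.5 = 0.974 m^3/s
Therefore the discharge over the weir = 0.974 m^3/s.


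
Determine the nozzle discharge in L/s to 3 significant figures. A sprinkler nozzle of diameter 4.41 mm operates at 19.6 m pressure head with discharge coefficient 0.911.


Approach: apply the orifice equation, Q = Cd*A*sqrt(2*g*h), A = pi*(d/2)^2.
A = pi*(4.41e-3/2)^2 = 1.5275e-05 m^2
Q = 0.911 * 1.5275e-05 * sqrt(2*9.81*19.6) * 1000 = 0.273 L/s
Therefore the nozzle discharge = 0.273 L/s.


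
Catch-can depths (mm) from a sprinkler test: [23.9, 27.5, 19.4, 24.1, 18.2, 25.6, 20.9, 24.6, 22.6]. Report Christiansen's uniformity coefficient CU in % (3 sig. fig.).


Approach: apply Christiansen's uniformity coefficient, CU = (1 - mean_abs_deviation/mean)*100.
mean = 22.978 mm
mean |d_i - mean| = 2.4025 mm
CU = (1 - 2.4025/22.978)*100 = 89.5 %
Therefore Christiansen's uniformity coefficient CU = 89.5 %.


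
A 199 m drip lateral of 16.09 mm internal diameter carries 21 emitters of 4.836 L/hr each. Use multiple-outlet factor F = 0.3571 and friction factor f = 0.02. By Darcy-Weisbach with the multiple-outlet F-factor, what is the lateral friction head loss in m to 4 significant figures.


Approach: apply Darcy-Weisbach with the multiple-outlet F-factor, Q = n*q/(3600*1000) m^3/s; v = Q/A; hf = F*f*(L/D)*(v^2/(2g)).
Q = 21*4.836/(3600*1000) = 2.82100e-05 m^3/s
A = pi*(16.09e-3/2)^2 = 2.03330e-04 m^2, so v = Q/A = 0.138740 m/s
hf = 0.3571*0.02*(199/0.01609)*(0.138740^2/(2*9.81)) = 0.08666 m
Therefore the lateral friction head loss = 0.08666 m.


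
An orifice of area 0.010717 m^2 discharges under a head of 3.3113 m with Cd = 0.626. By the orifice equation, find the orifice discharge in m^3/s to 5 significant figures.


Approach: apply the orifice equation, Q = Cd*A*sqrt(2*g*h).
Q = 0.626 * 0.010717 * sqrt(2*9.81*3.3113) = 0.054075 m^3/s
Therefore the orifice discharge = 0.054075 m^3/s.


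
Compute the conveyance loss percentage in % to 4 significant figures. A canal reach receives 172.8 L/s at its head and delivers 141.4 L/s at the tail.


Approach: apply the conveyance loss ratio, loss% = ((Q_head - Q_tail)/Q_head)*100.
loss = ((172.8 - 141.4)/172.8)*100 = 18.17 %
Therefore the conveyance loss percentage = 18.17 %.


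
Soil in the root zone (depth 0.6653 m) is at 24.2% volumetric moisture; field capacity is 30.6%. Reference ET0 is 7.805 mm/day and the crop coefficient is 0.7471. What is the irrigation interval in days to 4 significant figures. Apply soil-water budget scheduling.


Approach: apply soil-water budget scheduling, SMD = (FC-theta)/100*depth*1000; ETc = ET0*Kc; interval = SMD/ETc.
Step 1 — soil moisture deficit:
  SMD = (30.6 - 24.2)/100 * 0.6653 * 1000 = 42.5792 mm
Step 2 — daily crop ET (ETc = ET0*Kc):
  ETc = 7.805 * 0.7471 = 5.83112 mm/day
Step 3 — irrigation interval (SMD/ETc):
  interval = 42.5792 / 5.83112 = 7.302 days
Therefore the irrigation interval = 7.302 days.


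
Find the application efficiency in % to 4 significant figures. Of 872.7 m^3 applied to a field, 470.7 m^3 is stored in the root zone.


Approach: apply the application efficiency ratio, Ea = (stored/applied)*100.
Ea = (470.7/872.7)*100 = 53.94 %
Therefore the application efficiency = 53.94 %.


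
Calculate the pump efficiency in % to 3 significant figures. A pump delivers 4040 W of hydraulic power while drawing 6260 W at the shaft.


Approach: apply the efficiency ratio, eta = (P_out/P_in)*100.
eta = (4040 / 6260) * 100 = 64.5 %
Therefore the pump efficiency = 64.5 %.


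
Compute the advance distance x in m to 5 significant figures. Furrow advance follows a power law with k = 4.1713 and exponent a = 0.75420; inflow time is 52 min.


Approach: apply the power-law advance function, x = k*t^a.
x = 4.1713 * 52^0.75420 = 82.126 m
Therefore the advance distance x = 82.126 m.


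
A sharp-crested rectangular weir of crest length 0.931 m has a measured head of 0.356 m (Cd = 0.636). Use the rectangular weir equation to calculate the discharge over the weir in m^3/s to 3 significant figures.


Approach: apply the rectangular weir equation, Q = (2/3)*Cd*L*sqrt(2g)*H^1.5.
Q = (2/3)*0.636*0.931*sqrt(2*9.81)*0.356^1.5 = 0.371 m^3/s
Therefore the discharge over the weir = 0.371 m^3/s.


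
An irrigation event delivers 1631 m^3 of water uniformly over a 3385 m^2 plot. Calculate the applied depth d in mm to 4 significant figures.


Approach: apply depth from volume over area, d = (V/A)*1000.
d = (1631 / 3385) * 1000 = 481.8 mm
Therefore the applied depth d = 481.8 mm.


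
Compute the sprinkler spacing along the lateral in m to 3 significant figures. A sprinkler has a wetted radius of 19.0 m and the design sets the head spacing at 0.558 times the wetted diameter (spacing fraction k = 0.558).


Approach: apply the sprinkler spacing rule (spacing as a fraction of wetted diameter), S = k*(2*R).
S = 0.558 * (2 * 19.0) = 21.2 m
Therefore the sprinkler spacing along the lateral = 21.2 m.


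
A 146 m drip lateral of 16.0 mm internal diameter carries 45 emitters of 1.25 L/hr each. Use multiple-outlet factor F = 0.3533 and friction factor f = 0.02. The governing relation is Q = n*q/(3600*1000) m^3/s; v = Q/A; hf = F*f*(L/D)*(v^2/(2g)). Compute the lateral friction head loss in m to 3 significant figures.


Q = 45*1.25/(3600*1000) = 1.5625e-05 m^3/s
A = pi*(16.0e-3/2)^2 = 2.0106e-04 m^2, so v = Q/A = 0.077712 m/s
hf = 0.3533*0.02*(146/0.0160)*(0.077712^2/(2*9.81)) = 0.0198 m
Therefore the lateral friction head loss = 0.0198 m.


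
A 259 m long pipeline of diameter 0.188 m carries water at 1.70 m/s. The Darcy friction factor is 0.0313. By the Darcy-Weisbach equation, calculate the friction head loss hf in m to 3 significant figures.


Approach: apply the Darcy-Weisbach equation, hf = f*(L/D)*(v^2/(2g)).
hf = 0.0313 * (259/0.188) * (1.70^2 / (2*9.81))
hf = 6.35 m
Therefore the friction head loss hf = 6.35 m.


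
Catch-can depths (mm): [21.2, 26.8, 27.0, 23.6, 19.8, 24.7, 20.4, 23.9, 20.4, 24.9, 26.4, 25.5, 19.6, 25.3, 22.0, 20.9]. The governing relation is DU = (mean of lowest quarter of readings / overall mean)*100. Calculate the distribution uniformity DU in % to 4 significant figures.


sorted lowest 4 of 16: [19.6, 19.8, 20.4, 20.4] -> mean = 20.0500 mm
overall mean = 23.2750 mm
DU = (20.0500/23.2750)*100 = 86.14 %
Therefore the distribution uniformity DU = 86.14 %.


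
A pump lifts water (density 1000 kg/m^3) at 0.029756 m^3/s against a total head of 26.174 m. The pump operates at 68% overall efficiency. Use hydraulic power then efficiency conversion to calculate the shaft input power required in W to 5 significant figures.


Approach: apply hydraulic power then efficiency conversion, P = rho*g*Q*H; P_in = P/eta.
Step 1 — hydraulic power (P = rho*g*Q*H):
  P = 1000 * 9.81 * 0.029756 * 26.174 = 7640.357 W
Step 2 — input power: P_in = P/eta = 7640.357 / 0.68 = 11236 W
Therefore the shaft input power required = 11236 W.


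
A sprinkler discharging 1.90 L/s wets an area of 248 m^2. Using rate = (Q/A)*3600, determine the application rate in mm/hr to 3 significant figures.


rate = (1.90 / 248) * 3600 = 27.6 mm/hr
Therefore the application rate = 27.6 mm/hr.


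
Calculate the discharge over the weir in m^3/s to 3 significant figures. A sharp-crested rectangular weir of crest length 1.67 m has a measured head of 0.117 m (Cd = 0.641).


Approach: apply the rectangular weir equation, Q = (2/3)*Cd*L*sqrt(2g)*H^1.5.
Q = (2/3)*0.641*1.67*sqrt(2*9.81)*0.117^1.5 = 0.127 m^3/s
Therefore the discharge over the weir = 0.127 m^3/s.


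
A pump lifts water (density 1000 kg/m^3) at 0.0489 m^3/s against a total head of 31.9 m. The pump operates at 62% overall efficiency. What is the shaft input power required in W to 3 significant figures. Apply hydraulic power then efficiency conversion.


Approach: apply hydraulic power then efficiency conversion, P = rho*g*Q*H; P_in = P/eta.
Step 1 — hydraulic power (P = rho*g*Q*H):
  P = 1000 * 9.81 * 0.0489 * 31.9 = 15303 W
Step 2 — input power: P_in = P/eta = 15303 / 0.62 = 24700 W
Therefore the shaft input power required = 24700 W.


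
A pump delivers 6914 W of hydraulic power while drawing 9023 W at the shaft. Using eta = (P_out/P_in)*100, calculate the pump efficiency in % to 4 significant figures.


eta = (6914 / 9023) * 100 = 76.63 %
Therefore the pump efficiency = 76.63 %.


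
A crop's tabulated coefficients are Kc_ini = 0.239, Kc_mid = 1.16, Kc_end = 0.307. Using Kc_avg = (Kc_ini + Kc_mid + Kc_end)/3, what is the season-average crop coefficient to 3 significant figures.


Kc_avg = (0.239 + 1.16 + 0.307)/3 = 0.569
Therefore the season-average crop coefficient = 0.569.


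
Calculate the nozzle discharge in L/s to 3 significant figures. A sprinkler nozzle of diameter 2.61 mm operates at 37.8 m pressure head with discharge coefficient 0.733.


Approach: apply the orifice equation, Q = Cd*A*sqrt(2*g*h), A = pi*(d/2)^2.
A = pi*(2.61e-3/2)^2 = 5.3502e-06 m^2
Q = 0.733 * 5.3502e-06 * sqrt(2*9.81*37.8) * 1000 = 0.107 L/s
Therefore the nozzle discharge = 0.107 L/s.


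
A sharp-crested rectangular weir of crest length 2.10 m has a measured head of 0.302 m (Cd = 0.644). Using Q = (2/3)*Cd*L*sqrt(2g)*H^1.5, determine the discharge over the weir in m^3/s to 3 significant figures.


Q = (2/3)*0.644*2.10*sqrt(2*9.81)*0.302^1.5 = 0.663 m^3/s
Therefore the discharge over the weir = 0.663 m^3/s.


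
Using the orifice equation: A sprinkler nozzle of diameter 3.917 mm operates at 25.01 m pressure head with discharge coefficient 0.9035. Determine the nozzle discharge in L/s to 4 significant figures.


Approach: apply the orifice equation, Q = Cd*A*sqrt(2*g*h), A = pi*(d/2)^2.
A = pi*(3.917e-3/2)^2 = 1.20503e-05 m^2
Q = 0.9035 * 1.20503e-05 * sqrt(2*9.81*25.01) * 1000 = 0.2412 L/s
Therefore the nozzle discharge = 0.2412 L/s.


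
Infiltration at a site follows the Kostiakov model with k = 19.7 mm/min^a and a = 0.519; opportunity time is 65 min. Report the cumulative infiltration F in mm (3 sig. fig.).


Approach: apply the Kostiakov infiltration equation, F = k*t^a.
F = 19.7 * 65^0.519 = 172 mm
Therefore the cumulative infiltration F = 172 mm.


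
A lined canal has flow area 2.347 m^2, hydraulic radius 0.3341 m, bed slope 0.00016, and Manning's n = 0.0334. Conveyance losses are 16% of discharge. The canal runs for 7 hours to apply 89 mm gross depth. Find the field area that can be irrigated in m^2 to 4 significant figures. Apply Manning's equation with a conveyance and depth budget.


Approach: apply Manning's equation with a conveyance and depth budget, Q = (1/n)*A*R^(2/3)*S^(1/2); Q_field = Q*(1-loss); Area = Q_field*t/(d/1000).
Step 1 — canal discharge (Manning's equation):
  Q = (1/0.0334) * 2.347 * 0.3341^(2/3) * 0.00016^(1/2) = 0.427968 m^3/s
Step 2 — delivered flow: Q_field = 0.427968*(1 - 16/100) = 0.359493 m^3/s
Step 3 — volume delivered: V = 0.359493 * 7*3600 = 9059.22 m^3
Step 4 — area served: A = V / (depth/1000) = 9059.22 / 0.089 = 101800 m^2
Therefore the field area that can be irrigated = 101800 m^2.


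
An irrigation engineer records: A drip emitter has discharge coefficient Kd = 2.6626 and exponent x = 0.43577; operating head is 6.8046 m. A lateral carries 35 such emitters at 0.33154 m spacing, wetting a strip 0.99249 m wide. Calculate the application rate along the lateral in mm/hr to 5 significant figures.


Approach: apply the emitter equation with a lateral mass balance, q = Kd*h^x; Q = n*q; rate = Q/(n*spacing*width).
Step 1 — single emitter flow (q = Kd*h^x):
  q = 2.6626 * 6.8046^0.43577 = 6.140678 L/hr
Step 2 — total lateral flow: Q = 35 * 6.140678 = 214.9237 L/hr
Step 3 — wetted area: A = 35 * 0.33154 * 0.99249 = 11.51675 m^2
Step 4 — application rate: Q/A = 214.9237/11.51675 = 18.662 mm/hr
Therefore the application rate along the lateral = 18.662 mm/hr.


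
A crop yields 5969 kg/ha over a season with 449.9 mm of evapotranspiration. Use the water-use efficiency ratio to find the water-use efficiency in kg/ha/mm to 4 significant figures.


Approach: apply the water-use efficiency ratio, WUE = yield/ET.
WUE = 5969 / 449.9 = 13.27 kg/ha/mm
Therefore the water-use efficiency = 13.27 kg/ha/mm.


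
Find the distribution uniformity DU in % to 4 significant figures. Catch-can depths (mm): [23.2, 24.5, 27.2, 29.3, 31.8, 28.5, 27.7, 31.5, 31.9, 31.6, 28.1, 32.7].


Approach: apply the low-quarter distribution uniformity, DU = (mean of lowest quarter of readings / overall mean)*100.
sorted lowest 3 of 12: [23.2, 24.5, 27.2] -> mean = 24.9667 mm
overall mean = 29.0000 mm
DU = (24.9667/29.0000)*100 = 86.09 %
Therefore the distribution uniformity DU = 86.09 %.


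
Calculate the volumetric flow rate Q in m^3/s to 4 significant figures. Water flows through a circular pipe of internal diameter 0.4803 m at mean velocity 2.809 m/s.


Approach: apply the continuity equation for pipe flow, Q = A * v with A = pi*(D/2)^2.
A = pi*(0.4803/2)^2 = 0.181182 m^2
Q = 0.181182 * 2.809 = 0.5089 m^3/s
Therefore the volumetric flow rate Q = 0.5089 m^3/s.


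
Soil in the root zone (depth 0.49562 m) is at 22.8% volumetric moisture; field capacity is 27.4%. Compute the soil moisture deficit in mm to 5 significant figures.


Approach: apply the soil moisture deficit relation, SMD = (FC - theta)/100 * depth * 1000.
SMD = (27.4 - 22.8)/100 * 0.49562 * 1000 = 22.799 mm
Therefore the soil moisture deficit = 22.799 mm.


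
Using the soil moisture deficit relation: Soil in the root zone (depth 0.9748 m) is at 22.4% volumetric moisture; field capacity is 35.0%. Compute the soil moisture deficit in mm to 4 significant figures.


Approach: apply the soil moisture deficit relation, SMD = (FC - theta)/100 * depth * 1000.
SMD = (35.0 - 22.4)/100 * 0.9748 * 1000 = 122.8 mm
Therefore the soil moisture deficit = 122.8 mm.


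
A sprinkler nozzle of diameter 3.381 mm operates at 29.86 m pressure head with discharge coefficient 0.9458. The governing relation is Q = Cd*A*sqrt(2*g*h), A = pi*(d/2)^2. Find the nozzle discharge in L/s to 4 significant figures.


A = pi*(3.381e-3/2)^2 = 8.97801e-06 m^2
Q = 0.9458 * 8.97801e-06 * sqrt(2*9.81*29.86) * 1000 = 0.2055 L/s
Therefore the nozzle discharge = 0.2055 L/s.


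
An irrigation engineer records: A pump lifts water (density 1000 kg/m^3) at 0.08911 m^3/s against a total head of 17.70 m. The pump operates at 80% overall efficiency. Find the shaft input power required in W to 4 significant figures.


Approach: apply hydraulic power then efficiency conversion, P = rho*g*Q*H; P_in = P/eta.
Step 1 — hydraulic power (P = rho*g*Q*H):
  P = 1000 * 9.81 * 0.08911 * 17.70 = 15472.8 W
Step 2 — input power: P_in = P/eta = 15472.8 / 0.8 = 19340 W
Therefore the shaft input power required = 19340 W.


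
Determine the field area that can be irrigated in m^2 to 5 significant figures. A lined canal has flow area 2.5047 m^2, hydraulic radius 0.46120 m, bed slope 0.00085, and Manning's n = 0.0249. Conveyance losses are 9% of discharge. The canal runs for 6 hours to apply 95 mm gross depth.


Approach: apply Manning's equation with a conveyance and depth budget, Q = (1/n)*A*R^(2/3)*S^(1/2); Q_field = Q*(1-loss); Area = Q_field*t/(d/1000).
Step 1 — canal discharge (Manning's equation):
  Q = (1/0.0249) * 2.5047 * 0.46120^(2/3) * 0.00085^(1/2) = 1.750621 m^3/s
Step 2 — delivered flow: Q_field = 1.750621*(1 - 9/100) = 1.593065 m^3/s
Step 3 — volume delivered: V = 1.593065 * 6*3600 = 34410.20 m^3
Step 4 — area served: A = V / (depth/1000) = 34410.20 / 0.095 = 362210 m^2
Therefore the field area that can be irrigated = 362210 m^2.


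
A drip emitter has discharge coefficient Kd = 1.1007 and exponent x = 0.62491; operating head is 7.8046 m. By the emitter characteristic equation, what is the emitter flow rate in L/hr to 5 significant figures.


Approach: apply the emitter characteristic equation, q = Kd * h^x.
q = 1.1007 * 7.8046^0.62491 = 3.9747 L/hr
Therefore the emitter flow rate = 3.9747 L/hr.


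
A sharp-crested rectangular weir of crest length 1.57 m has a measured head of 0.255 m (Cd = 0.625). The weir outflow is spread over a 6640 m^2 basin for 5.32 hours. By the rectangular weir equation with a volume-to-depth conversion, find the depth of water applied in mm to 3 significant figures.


Approach: apply the rectangular weir equation with a volume-to-depth conversion, Q = (2/3)*Cd*L*sqrt(2g)*H^1.5; d = Q*t/A * 1000.
Step 1 — weir discharge:
  Q = (2/3)*0.625*1.57*sqrt(2*9.81)*0.255^1.5 = 0.37312 m^3/s
Step 2 — volume: V = 0.37312 * 5.32*3600 = 7146.0 m^3
Step 3 — depth: d = V/A * 1000 = 7146.0/6640 * 1000 = 1080 mm
Therefore the depth of water applied = 1080 mm.


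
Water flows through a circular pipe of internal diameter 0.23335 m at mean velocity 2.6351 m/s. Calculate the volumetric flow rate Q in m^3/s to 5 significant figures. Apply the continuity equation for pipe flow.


Approach: apply the continuity equation for pipe flow, Q = A * v with A = pi*(D/2)^2.
A = pi*(0.23335/2)^2 = 0.04276668 m^2
Q = 0.04276668 * 2.6351 = 0.11269 m^3/s
Therefore the volumetric flow rate Q = 0.11269 m^3/s.


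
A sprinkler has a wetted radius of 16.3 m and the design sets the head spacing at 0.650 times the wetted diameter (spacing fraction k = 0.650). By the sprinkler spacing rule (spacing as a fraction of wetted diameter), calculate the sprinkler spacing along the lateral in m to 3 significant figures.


Approach: apply the sprinkler spacing rule (spacing as a fraction of wetted diameter), S = k*(2*R).
S = 0.650 * (2 * 16.3) = 21.2 m
Therefore the sprinkler spacing along the lateral = 21.2 m.


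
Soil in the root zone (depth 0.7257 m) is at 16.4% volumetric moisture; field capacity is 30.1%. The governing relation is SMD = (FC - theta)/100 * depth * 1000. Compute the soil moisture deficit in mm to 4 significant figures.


SMD = (30.1 - 16.4)/100 * 0.7257 * 1000 = 99.42 mm
Therefore the soil moisture deficit = 99.42 mm.


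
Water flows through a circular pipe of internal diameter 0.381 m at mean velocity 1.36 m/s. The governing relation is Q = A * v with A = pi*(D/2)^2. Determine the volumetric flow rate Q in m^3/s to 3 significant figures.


A = pi*(0.381/2)^2 = 0.11401 m^2
Q = 0.11401 * 1.36 = 0.155 m^3/s
Therefore the volumetric flow rate Q = 0.155 m^3/s.


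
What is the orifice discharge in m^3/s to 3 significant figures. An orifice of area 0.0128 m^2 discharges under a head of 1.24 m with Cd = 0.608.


Approach: apply the orifice equation, Q = Cd*A*sqrt(2*g*h).
Q = 0.608 * 0.0128 * sqrt(2*9.81*1.24) = 0.0384 m^3/s
Therefore the orifice discharge = 0.0384 m^3/s.


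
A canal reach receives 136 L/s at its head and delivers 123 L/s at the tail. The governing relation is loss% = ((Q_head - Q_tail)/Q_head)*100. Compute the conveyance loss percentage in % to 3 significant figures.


loss = ((136 - 123)/136)*100 = 9.56 %
Therefore the conveyance loss percentage = 9.56 %.


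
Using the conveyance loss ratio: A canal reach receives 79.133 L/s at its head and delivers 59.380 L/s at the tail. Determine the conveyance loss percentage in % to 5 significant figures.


Approach: apply the conveyance loss ratio, loss% = ((Q_head - Q_tail)/Q_head)*100.
loss = ((79.133 - 59.380)/79.133)*100 = 24.962 %
Therefore the conveyance loss percentage = 24.962 %.


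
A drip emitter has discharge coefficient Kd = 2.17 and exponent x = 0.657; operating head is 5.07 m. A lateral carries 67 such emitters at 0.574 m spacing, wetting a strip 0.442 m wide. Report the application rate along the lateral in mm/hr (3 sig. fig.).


Approach: apply the emitter equation with a lateral mass balance, q = Kd*h^x; Q = n*q; rate = Q/(n*spacing*width).
Step 1 — single emitter flow (q = Kd*h^x):
  q = 2.17 * 5.07^0.657 = 6.3045 L/hr
Step 2 — total lateral flow: Q = 67 * 6.3045 = 422.40 L/hr
Step 3 — wetted area: A = 67 * 0.574 * 0.442 = 16.998 m^2
Step 4 — application rate: Q/A = 422.40/16.998 = 24.8 mm/hr
Therefore the application rate along the lateral = 24.8 mm/hr.


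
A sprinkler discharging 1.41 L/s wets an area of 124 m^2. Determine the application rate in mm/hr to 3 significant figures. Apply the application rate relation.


Approach: apply the application rate relation, rate = (Q/A)*3600.
rate = (1.41 / 124) * 3600 = 40.9 mm/hr
Therefore the application rate = 40.9 mm/hr.
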